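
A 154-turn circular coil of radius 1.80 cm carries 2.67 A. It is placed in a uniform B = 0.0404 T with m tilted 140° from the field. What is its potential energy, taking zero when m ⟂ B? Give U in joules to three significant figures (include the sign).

m = NIA = NIπa² = 154·(2.67)·π·(0.0180)² = 0.4185 A·m².
U = −m·B = −mB cosθ.
U = −(0.4185)(0.0404)·cos140° = 0.01295 J.

U ≈ 0.0130 J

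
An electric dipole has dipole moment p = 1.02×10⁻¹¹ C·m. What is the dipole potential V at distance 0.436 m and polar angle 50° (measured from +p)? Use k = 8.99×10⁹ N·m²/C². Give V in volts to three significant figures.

The dipole potential is V = kp cosθ / r².
V = (8.99×10⁹)(1.02×10⁻¹¹)·cos50° / (0.436)² = 0.3101 V.

V ≈ 0.310 V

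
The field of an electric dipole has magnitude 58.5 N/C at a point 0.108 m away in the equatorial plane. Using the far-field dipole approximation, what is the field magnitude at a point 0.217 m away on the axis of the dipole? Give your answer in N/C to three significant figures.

E ≈ 14.4 N/C

Dipole fields scale as 1/r³ in the far field.
The axial field is twice the equatorial field at the same r, so the geometry factor is 2/1.
E₂ = E₁ · (2/1) · (r₁/r₂)³ = 58.5 · 2 · (0.108/0.217)³.
(r₁/r₂)³ = (0.4977)³ = 0.1233.
E₂ ≈ 14.42 N/C.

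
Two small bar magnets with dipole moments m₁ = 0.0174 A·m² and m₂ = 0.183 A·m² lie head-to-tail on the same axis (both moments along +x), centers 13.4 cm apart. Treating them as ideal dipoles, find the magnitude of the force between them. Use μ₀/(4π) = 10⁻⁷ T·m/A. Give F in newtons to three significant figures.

On-axis B of dipole 1: B = (μ₀/4π)·2m₁/r³. Force on dipole 2: F = m₂·dB/dr.
dB/dr = −(μ₀/4π)·6m₁/r⁴, so |F| = (μ₀/4π)·6m₁m₂/r⁴.
F = 6(10⁻⁷)(0.0174)(0.183)/(0.134)⁴ = 5.926×10⁻⁶ N.

F ≈ 5.93×10⁻⁶ N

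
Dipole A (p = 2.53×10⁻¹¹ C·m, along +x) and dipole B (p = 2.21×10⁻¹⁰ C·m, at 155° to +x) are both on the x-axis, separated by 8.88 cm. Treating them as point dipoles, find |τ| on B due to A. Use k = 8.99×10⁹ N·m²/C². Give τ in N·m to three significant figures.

The second dipole sits on the axis of the first, so the field there is axial: E₁ = 2kp₁/r³ along +x.
E₁ = 2(8.99×10⁹)(2.53×10⁻¹¹)/(0.0888)³ = 649.6 N/C.
Torque on the second dipole: τ = p₂ E₁ sinθ.
τ = (2.21×10⁻¹⁰)(649.6)·sin155° = 6.068×10⁻⁸ N·m.

τ ≈ 6.07×10⁻⁸ N·m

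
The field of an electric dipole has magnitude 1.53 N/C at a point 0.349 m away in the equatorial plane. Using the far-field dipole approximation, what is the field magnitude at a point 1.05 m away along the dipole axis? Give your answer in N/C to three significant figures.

Dipole fields scale as 1/r³ in the far field.
The axial field is twice the equatorial field at the same r, so the geometry factor is 2/1.
E₂ = E₁ · (2/1) · (r₁/r₂)³ = 1.53 · 2 · (0.349/1.05)³.
(r₁/r₂)³ = (0.3324)³ = 0.03672.
E₂ ≈ 0.1124 N/C.

E ≈ 0.112 N/C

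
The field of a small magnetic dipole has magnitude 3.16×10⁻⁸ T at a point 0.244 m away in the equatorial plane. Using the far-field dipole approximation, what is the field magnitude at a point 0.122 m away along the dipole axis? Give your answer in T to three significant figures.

B ≈ 5.06×10⁻⁷ T

Dipole fields scale as 1/r³ in the far field.
The axial field is twice the equatorial field at the same r, so the geometry factor is 2/1.
B₂ = B₁ · (2/1) · (r₁/r₂)³ = 3.16×10⁻⁸ · 2 · (0.244/0.122)³.
(r₁/r₂)³ = (2)³ = 8.
B₂ ≈ 5.056×10⁻⁷ T.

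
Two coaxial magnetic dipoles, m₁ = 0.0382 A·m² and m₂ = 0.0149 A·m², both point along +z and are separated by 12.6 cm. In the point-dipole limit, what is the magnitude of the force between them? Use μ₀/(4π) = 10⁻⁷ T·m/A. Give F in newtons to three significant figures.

F ≈ 1.35×10⁻⁶ N

On-axis B of dipole 1: B = (μ₀/4π)·2m₁/r³. Force on dipole 2: F = m₂·dB/dr.
dB/dr = −(μ₀/4π)·6m₁/r⁴, so |F| = (μ₀/4π)·6m₁m₂/r⁴.
F = 6(10⁻⁷)(0.0382)(0.0149)/(0.126)⁴ = 1.355×10⁻⁶ N.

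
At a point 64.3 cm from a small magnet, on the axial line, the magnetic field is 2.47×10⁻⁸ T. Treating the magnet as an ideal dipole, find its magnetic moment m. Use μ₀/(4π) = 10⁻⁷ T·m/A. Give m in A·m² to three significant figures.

m ≈ 0.0328 A·m²

On axis B = (μ₀/4π)·2m/r³, so m = Br³·4π/(μ₀·2).
m = (2.47×10⁻⁸)·(0.643)³ / (2·10⁻⁷) = 0.03283 A·m².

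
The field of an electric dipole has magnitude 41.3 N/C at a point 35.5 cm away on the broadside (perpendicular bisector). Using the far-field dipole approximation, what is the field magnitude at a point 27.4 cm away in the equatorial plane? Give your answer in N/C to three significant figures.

E ≈ 89.8 N/C

Dipole fields scale as 1/r³ in the far field; the geometry is the same at both points.
E₂ = E₁ · (r₁/r₂)³ = 41.3 · (35.5/27.4)³.
(r₁/r₂)³ = (1.296)³ = 2.175.
E₂ ≈ 89.82 N/C.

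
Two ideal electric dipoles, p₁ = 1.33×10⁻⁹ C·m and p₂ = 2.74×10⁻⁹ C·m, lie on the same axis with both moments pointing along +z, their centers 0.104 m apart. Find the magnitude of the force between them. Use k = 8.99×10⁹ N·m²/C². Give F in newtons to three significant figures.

On-axis field of dipole 1 at distance r: E = 2kp₁/r³. Force on dipole 2 is F = p₂·dE/dr (gradient along axis).
dE/dr = −6kp₁/r⁴, so |F| = 6kp₁p₂/r⁴ (attractive for aligned moments).
F = 6(8.99×10⁹)(1.33×10⁻⁹)(2.74×10⁻⁹)/(0.104)⁴ = 0.001680 N.

F ≈ 0.00168 N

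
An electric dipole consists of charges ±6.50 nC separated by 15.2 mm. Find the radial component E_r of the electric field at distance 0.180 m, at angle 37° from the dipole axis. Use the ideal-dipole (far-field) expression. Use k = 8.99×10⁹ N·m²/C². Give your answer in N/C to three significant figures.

Dipole moment p = qd = (6.50×10⁻⁹ C)(0.0152 m) = 9.88×10⁻¹¹ C·m.
For a dipole, E_r = (2kp cosθ)/r³.
kp/r³ = (8.99×10⁹)(9.88×10⁻¹¹)/(0.180)³ = 152.3 N/C.
E_r = 2·152.3·cos37° = 243.3 N/C.

E_r ≈ 243 N/C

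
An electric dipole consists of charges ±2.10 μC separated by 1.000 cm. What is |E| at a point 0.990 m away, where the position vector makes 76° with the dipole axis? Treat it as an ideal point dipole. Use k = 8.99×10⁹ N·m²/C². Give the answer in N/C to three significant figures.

Dipole moment p = qd = (2.10×10⁻⁶ C)(0.0100 m) = 2.10×10⁻⁸ C·m.
At angle θ the dipole field magnitude is E = (kp/r³)·√(1 + 3cos²θ).
kp/r³ = (8.99×10⁹)(2.10×10⁻⁸) / (0.990)³ = 194.6 N/C.
√(1 + 3cos²76°) = √(1 + 3·0.0585) = √1.1756 ≈ 1.0842.
E ≈ 194.6 × 1.084 = 211.0 N/C.

E ≈ 211 N/C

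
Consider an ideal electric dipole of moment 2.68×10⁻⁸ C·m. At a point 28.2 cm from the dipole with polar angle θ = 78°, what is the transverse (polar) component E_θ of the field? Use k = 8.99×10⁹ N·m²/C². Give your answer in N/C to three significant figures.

For a dipole, E_θ = (kp sinθ)/r³.
kp/r³ = (8.99×10⁹)(2.68×10⁻⁸)/(0.282)³ = 1.074×10⁴ N/C.
E_θ = 1.074×10⁴·sin78° = 1.051×10⁴ N/C.

E_θ ≈ 1.05×10⁴ N/C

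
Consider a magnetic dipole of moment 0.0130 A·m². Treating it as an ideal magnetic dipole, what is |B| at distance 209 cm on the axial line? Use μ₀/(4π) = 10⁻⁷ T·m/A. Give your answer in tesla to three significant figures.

On axis B = (μ₀/4π)·2m/r³.
B = 2·(10⁻⁷)·(0.0130) / (2.09)³ = 2.848×10⁻¹⁰ T.

B ≈ 2.85×10⁻¹⁰ T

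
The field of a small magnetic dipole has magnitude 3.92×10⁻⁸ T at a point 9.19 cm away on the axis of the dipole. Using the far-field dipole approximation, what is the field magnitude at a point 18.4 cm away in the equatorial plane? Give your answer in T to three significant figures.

Dipole fields scale as 1/r³ in the far field.
The axial field is twice the equatorial field at the same r, so the geometry factor is 1/2.
B₂ = B₁ · (1/2) · (r₁/r₂)³ = 3.92×10⁻⁸ · 0.5 · (9.19/18.4)³.
(r₁/r₂)³ = (0.4995)³ = 0.1246.
B₂ ≈ 2.442×10⁻⁹ T.

B ≈ 2.44×10⁻⁹ T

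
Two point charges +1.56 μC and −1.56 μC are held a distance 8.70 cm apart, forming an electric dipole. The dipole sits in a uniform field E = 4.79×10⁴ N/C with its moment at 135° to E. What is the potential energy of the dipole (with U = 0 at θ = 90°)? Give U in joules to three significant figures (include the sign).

U ≈ 0.00460 J

Dipole moment p = qd = (1.56×10⁻⁶ C)(0.0870 m) = 1.357×10⁻⁷ C·m.
U = −p·E = −pE cosθ.
U = −(1.357×10⁻⁷)(4.79×10⁴)·cos135° = 0.004596 J.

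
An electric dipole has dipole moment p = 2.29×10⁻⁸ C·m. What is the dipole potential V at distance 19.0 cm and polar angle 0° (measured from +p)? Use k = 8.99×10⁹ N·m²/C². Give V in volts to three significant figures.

V ≈ 5700 V

The dipole potential is V = kp cosθ / r².
V = (8.99×10⁹)(2.29×10⁻⁸)·cos0° / (0.190)² = 5703 V.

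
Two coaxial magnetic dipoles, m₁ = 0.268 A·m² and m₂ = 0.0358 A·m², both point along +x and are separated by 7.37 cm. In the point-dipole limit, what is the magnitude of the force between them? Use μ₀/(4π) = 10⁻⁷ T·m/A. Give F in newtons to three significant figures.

On-axis B of dipole 1: B = (μ₀/4π)·2m₁/r³. Force on dipole 2: F = m₂·dB/dr.
dB/dr = −(μ₀/4π)·6m₁/r⁴, so |F| = (μ₀/4π)·6m₁m₂/r⁴.
F = 6(10⁻⁷)(0.268)(0.0358)/(0.0737)⁴ = 1.951×10⁻⁴ N.

F ≈ 1.95×10⁻⁴ N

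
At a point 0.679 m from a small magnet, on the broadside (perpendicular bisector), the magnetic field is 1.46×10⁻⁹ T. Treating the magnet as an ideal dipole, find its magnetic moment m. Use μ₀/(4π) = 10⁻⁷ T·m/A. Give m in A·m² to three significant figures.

m ≈ 0.00457 A·m²

In the equatorial plane B = (μ₀/4π)·m/r³, so m = Br³·4π/(μ₀).
m = (1.46×10⁻⁹)·(0.679)³ / (10⁻⁷) = 0.004570 A·m².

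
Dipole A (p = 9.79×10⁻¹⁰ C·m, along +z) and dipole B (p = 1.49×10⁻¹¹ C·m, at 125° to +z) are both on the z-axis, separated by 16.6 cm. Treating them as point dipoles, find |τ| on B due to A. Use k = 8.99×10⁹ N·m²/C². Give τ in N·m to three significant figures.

The second dipole sits on the axis of the first, so the field there is axial: E₁ = 2kp₁/r³ along +z.
E₁ = 2(8.99×10⁹)(9.79×10⁻¹⁰)/(0.166)³ = 3848 N/C.
Torque on the second dipole: τ = p₂ E₁ sinθ.
τ = (1.49×10⁻¹¹)(3848)·sin125° = 4.697×10⁻⁸ N·m.

τ ≈ 4.70×10⁻⁸ N·m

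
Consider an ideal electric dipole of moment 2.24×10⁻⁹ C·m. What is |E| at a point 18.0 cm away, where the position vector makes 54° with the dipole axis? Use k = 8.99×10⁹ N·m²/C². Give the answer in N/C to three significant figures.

E ≈ 4930 N/C

At angle θ the dipole field magnitude is E = (kp/r³)·√(1 + 3cos²θ).
kp/r³ = (8.99×10⁹)(2.24×10⁻⁹) / (0.180)³ = 3453 N/C.
√(1 + 3cos²54°) = √(1 + 3·0.3455) = √2.0365 ≈ 1.4271.
E ≈ 3453 × 1.427 = 4928 N/C.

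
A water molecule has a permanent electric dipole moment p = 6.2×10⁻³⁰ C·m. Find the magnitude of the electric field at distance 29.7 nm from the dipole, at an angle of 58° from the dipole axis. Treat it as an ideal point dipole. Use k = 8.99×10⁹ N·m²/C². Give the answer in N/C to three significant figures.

At angle θ the dipole field magnitude is E = (kp/r³)·√(1 + 3cos²θ).
kp/r³ = (8.99×10⁹)(6.20×10⁻³⁰) / (2.97×10⁻⁸)³ = 2128 N/C.
√(1 + 3cos²58°) = √(1 + 3·0.2808) = √1.8424 ≈ 1.3574.
E ≈ 2128 × 1.357 = 2888 N/C.

E ≈ 2890 N/C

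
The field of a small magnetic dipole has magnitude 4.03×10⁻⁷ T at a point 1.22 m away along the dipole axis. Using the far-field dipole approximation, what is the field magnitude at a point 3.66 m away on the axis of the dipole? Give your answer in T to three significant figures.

Dipole fields scale as 1/r³ in the far field; the geometry is the same at both points.
B₂ = B₁ · (r₁/r₂)³ = 4.03×10⁻⁷ · (1.22/3.66)³.
(r₁/r₂)³ = (0.3333)³ = 0.03704.
B₂ ≈ 1.493×10⁻⁸ T.

B ≈ 1.49×10⁻⁸ T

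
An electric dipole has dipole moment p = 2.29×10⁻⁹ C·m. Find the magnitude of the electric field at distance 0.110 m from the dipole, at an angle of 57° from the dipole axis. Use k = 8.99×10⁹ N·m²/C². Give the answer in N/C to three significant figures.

At angle θ the dipole field magnitude is E = (kp/r³)·√(1 + 3cos²θ).
kp/r³ = (8.99×10⁹)(2.29×10⁻⁹) / (0.110)³ = 1.547×10⁴ N/C.
√(1 + 3cos²57°) = √(1 + 3·0.2966) = √1.8899 ≈ 1.3747.
E ≈ 1.547×10⁴ × 1.375 = 2.126×10⁴ N/C.

E ≈ 2.13×10⁴ N/C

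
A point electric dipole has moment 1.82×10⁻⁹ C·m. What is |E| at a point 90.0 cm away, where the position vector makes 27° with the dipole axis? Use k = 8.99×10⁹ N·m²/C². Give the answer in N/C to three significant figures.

At angle θ the dipole field magnitude is E = (kp/r³)·√(1 + 3cos²θ).
kp/r³ = (8.99×10⁹)(1.82×10⁻⁹) / (0.900)³ = 22.44 N/C.
√(1 + 3cos²27°) = √(1 + 3·0.7939) = √3.3817 ≈ 1.8389.
E ≈ 22.44 × 1.839 = 41.27 N/C.

E ≈ 41.3 N/C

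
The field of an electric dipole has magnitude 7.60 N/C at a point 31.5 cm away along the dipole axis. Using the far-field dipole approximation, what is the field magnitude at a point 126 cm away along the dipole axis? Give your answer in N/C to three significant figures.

E ≈ 0.119 N/C

Dipole fields scale as 1/r³ in the far field; the geometry is the same at both points.
E₂ = E₁ · (r₁/r₂)³ = 7.60 · (31.5/126)³.
(r₁/r₂)³ = (0.25)³ = 0.01562.
E₂ ≈ 0.1188 N/C.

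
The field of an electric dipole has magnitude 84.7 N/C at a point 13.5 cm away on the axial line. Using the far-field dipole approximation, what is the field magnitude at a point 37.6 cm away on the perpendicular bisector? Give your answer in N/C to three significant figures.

E ≈ 1.96 N/C

Dipole fields scale as 1/r³ in the far field.
The axial field is twice the equatorial field at the same r, so the geometry factor is 1/2.
E₂ = E₁ · (1/2) · (r₁/r₂)³ = 84.7 · 0.5 · (13.5/37.6)³.
(r₁/r₂)³ = (0.359)³ = 0.04628.
E₂ ≈ 1.960 N/C.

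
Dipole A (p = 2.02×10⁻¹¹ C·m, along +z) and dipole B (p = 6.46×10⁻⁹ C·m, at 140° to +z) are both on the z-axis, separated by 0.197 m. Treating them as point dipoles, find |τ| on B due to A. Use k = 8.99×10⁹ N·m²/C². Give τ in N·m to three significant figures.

The second dipole sits on the axis of the first, so the field there is axial: E₁ = 2kp₁/r³ along +z.
E₁ = 2(8.99×10⁹)(2.02×10⁻¹¹)/(0.197)³ = 47.51 N/C.
Torque on the second dipole: τ = p₂ E₁ sinθ.
τ = (6.46×10⁻⁹)(47.51)·sin140° = 1.973×10⁻⁷ N·m.

τ ≈ 1.97×10⁻⁷ N·m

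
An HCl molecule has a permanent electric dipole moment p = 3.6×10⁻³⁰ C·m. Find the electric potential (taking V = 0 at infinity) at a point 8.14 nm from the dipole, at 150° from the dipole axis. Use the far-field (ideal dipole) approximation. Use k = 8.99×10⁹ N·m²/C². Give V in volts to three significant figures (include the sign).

V ≈ -4.23×10⁻⁴ V

The dipole potential is V = kp cosθ / r².
V = (8.99×10⁹)(3.60×10⁻³⁰)·cos150° / (8.14×10⁻⁹)² = -4.230×10⁻⁴ V.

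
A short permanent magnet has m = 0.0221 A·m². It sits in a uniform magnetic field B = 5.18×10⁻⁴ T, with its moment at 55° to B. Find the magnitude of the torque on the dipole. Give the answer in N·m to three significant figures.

τ ≈ 9.38×10⁻⁶ N·m

Torque on a magnetic dipole: τ = mB sinθ.
τ = (0.0221)(5.18×10⁻⁴)·sin55° = 9.377×10⁻⁶ N·m.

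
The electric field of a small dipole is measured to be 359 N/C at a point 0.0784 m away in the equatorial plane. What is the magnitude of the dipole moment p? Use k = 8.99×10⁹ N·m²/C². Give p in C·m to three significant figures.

p ≈ 1.92×10⁻¹¹ C·m

In the equatorial plane E = kp/r³, so p = Er³/(k).
p = (359)·(0.0784)³ / (8.99×10⁹) = 1.924×10⁻¹¹ C·m.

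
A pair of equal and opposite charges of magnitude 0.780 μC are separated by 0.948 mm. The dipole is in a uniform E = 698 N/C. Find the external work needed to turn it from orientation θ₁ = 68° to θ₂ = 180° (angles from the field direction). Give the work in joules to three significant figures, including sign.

Dipole moment p = qd = (7.80×10⁻⁷ C)(9.48×10⁻⁴ m) = 7.394×10⁻¹⁰ C·m.
W_ext = ΔU = U(θ₂) − U(θ₁) = −pE cosθ₂ − (−pE cosθ₁) = pE(cosθ₁ − cosθ₂).
W = (7.394×10⁻¹⁰)(698)·(cos68° − cos180°) = (5.161×10⁻⁷)·(+1.3746) = 7.094×10⁻⁷ J.

W ≈ 7.09×10⁻⁷ J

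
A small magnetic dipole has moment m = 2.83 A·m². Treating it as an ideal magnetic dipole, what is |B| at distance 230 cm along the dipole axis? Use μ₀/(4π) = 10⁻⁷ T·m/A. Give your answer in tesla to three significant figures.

B ≈ 4.65×10⁻⁸ T

On axis B = (μ₀/4π)·2m/r³.
B = 2·(10⁻⁷)·(2.83) / (2.30)³ = 4.652×10⁻⁸ T.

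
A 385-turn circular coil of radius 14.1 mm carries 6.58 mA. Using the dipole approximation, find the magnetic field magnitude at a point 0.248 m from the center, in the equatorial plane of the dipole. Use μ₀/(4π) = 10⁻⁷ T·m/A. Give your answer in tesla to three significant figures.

m = NIA = NIπa² = 385·(0.00658)·π·(0.0141)² = 0.001582 A·m².
In the equatorial plane B = (μ₀/4π)·m/r³ (half the axial value).
B = (10⁻⁷)·(0.001582) / (0.248)³ = 1.037×10⁻⁸ T.

B ≈ 1.04×10⁻⁸ T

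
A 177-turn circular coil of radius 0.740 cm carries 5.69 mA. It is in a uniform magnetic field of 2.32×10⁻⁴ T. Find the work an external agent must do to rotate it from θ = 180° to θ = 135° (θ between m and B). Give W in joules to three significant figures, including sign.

W ≈ -1.18×10⁻⁸ J

m = NIA = NIπa² = 177·(0.00569)·π·(0.00740)² = 1.733×10⁻⁴ A·m².
W_ext = ΔU = −mB cosθ₂ + mB cosθ₁ = mB(cosθ₁ − cosθ₂).
W = (1.733×10⁻⁴)(2.32×10⁻⁴)·(cos180° − cos135°) = (4.021×10⁻⁸)·(-0.2929) = -1.178×10⁻⁸ J.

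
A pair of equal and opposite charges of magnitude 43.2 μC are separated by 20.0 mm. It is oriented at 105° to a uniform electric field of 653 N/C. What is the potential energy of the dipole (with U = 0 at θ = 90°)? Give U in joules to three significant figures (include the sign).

Dipole moment p = qd = (4.32×10⁻⁵ C)(0.0200 m) = 8.64×10⁻⁷ C·m.
U = −p·E = −pE cosθ.
U = −(8.64×10⁻⁷)(653)·cos105° = 1.460×10⁻⁴ J.

U ≈ 1.46×10⁻⁴ J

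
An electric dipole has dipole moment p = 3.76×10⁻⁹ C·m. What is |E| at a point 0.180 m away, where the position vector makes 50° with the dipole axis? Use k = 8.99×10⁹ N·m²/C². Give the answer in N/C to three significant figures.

At angle θ the dipole field magnitude is E = (kp/r³)·√(1 + 3cos²θ).
kp/r³ = (8.99×10⁹)(3.76×10⁻⁹) / (0.180)³ = 5796 N/C.
√(1 + 3cos²50°) = √(1 + 3·0.4132) = √2.2395 ≈ 1.4965.
E ≈ 5796 × 1.497 = 8674 N/C.

E ≈ 8670 N/C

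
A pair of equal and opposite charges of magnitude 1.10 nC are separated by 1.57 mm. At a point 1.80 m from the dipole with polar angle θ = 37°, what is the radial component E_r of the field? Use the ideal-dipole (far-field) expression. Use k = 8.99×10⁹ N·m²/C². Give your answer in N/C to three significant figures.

E_r ≈ 0.00425 N/C

Dipole moment p = qd = (1.10×10⁻⁹ C)(0.00157 m) = 1.727×10⁻¹² C·m.
For a dipole, E_r = (2kp cosθ)/r³.
kp/r³ = (8.99×10⁹)(1.727×10⁻¹²)/(1.80)³ = 0.002662 N/C.
E_r = 2·0.002662·cos37° = 0.004252 N/C.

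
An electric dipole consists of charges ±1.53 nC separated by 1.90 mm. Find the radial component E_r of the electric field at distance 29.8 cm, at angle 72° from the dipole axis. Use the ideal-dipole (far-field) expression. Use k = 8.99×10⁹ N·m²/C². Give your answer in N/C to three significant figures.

E_r ≈ 0.610 N/C

Dipole moment p = qd = (1.53×10⁻⁹ C)(0.00190 m) = 2.907×10⁻¹² C·m.
For a dipole, E_r = (2kp cosθ)/r³.
kp/r³ = (8.99×10⁹)(2.907×10⁻¹²)/(0.298)³ = 0.9875 N/C.
E_r = 2·0.9875·cos72° = 0.6103 N/C.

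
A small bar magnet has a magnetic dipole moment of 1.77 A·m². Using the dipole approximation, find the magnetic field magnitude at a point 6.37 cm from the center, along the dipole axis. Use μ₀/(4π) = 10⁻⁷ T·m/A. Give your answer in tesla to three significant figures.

On axis B = (μ₀/4π)·2m/r³.
B = 2·(10⁻⁷)·(1.77) / (0.0637)³ = 0.001370 T.

B ≈ 0.00137 T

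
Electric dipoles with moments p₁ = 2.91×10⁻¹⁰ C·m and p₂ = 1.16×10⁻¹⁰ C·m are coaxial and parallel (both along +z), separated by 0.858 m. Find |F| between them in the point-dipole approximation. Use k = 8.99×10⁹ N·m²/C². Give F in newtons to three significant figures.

On-axis field of dipole 1 at distance r: E = 2kp₁/r³. Force on dipole 2 is F = p₂·dE/dr (gradient along axis).
dE/dr = −6kp₁/r⁴, so |F| = 6kp₁p₂/r⁴ (attractive for aligned moments).
F = 6(8.99×10⁹)(2.91×10⁻¹⁰)(1.16×10⁻¹⁰)/(0.858)⁴ = 3.360×10⁻⁹ N.

F ≈ 3.36×10⁻⁹ N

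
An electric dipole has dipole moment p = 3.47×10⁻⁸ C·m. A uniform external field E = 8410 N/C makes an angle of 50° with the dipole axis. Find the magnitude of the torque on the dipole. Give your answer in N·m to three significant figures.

Torque on an electric dipole: τ = pE sinθ.
τ = (3.47×10⁻⁸)(8410)·sin50° = 2.236×10⁻⁴ N·m.

τ ≈ 2.24×10⁻⁴ N·m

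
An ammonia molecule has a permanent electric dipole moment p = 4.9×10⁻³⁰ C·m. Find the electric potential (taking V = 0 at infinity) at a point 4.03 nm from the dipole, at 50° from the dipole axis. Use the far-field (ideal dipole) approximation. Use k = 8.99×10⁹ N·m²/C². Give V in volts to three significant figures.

The dipole potential is V = kp cosθ / r².
V = (8.99×10⁹)(4.90×10⁻³⁰)·cos50° / (4.03×10⁻⁹)² = 0.001743 V.

V ≈ 0.00174 V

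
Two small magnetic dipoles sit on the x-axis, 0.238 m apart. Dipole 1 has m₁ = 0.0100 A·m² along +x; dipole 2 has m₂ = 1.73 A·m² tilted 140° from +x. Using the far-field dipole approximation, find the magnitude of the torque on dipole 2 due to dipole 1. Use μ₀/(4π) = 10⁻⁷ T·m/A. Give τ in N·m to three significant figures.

τ ≈ 1.65×10⁻⁷ N·m

Dipole B is on the axis of dipole A, so B₁ there is axial: B₁ = (μ₀/4π)·2m₁/r³ along +x.
B₁ = 2(10⁻⁷)(0.0100)/(0.238)³ = 1.484×10⁻⁷ T.
τ = m₂ B₁ sinθ.
τ = (1.73)(1.484×10⁻⁷)·sin140° = 1.650×10⁻⁷ N·m.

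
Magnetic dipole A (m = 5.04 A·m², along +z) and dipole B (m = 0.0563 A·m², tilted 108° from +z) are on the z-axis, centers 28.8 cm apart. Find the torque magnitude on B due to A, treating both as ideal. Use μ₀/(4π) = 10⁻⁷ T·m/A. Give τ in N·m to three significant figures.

Dipole B is on the axis of dipole A, so B₁ there is axial: B₁ = (μ₀/4π)·2m₁/r³ along +z.
B₁ = 2(10⁻⁷)(5.04)/(0.288)³ = 4.220×10⁻⁵ T.
τ = m₂ B₁ sinθ.
τ = (0.0563)(4.220×10⁻⁵)·sin108° = 2.259×10⁻⁶ N·m.

τ ≈ 2.26×10⁻⁶ N·m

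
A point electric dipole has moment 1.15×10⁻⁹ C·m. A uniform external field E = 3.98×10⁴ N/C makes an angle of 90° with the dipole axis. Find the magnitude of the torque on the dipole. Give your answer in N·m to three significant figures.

τ ≈ 4.58×10⁻⁵ N·m

Torque on an electric dipole: τ = pE sinθ.
τ = (1.15×10⁻⁹)(3.98×10⁴)·sin90° = 4.577×10⁻⁵ N·m.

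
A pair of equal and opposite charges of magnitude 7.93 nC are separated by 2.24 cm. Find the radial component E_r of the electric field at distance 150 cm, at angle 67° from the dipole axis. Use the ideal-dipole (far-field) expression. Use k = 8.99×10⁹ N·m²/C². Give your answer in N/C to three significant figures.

E_r ≈ 0.370 N/C

Dipole moment p = qd = (7.93×10⁻⁹ C)(0.0224 m) = 1.776×10⁻¹⁰ C·m.
For a dipole, E_r = (2kp cosθ)/r³.
kp/r³ = (8.99×10⁹)(1.776×10⁻¹⁰)/(1.50)³ = 0.4731 N/C.
E_r = 2·0.4731·cos67° = 0.3697 N/C.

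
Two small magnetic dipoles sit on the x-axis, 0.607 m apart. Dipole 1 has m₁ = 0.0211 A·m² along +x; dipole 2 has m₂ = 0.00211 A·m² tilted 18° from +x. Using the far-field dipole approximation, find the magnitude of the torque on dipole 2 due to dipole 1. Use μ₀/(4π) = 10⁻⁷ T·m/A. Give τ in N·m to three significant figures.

Dipole B is on the axis of dipole A, so B₁ there is axial: B₁ = (μ₀/4π)·2m₁/r³ along +x.
B₁ = 2(10⁻⁷)(0.0211)/(0.607)³ = 1.887×10⁻⁸ T.
τ = m₂ B₁ sinθ.
τ = (0.00211)(1.887×10⁻⁸)·sin18° = 1.230×10⁻¹¹ N·m.

τ ≈ 1.23×10⁻¹¹ N·m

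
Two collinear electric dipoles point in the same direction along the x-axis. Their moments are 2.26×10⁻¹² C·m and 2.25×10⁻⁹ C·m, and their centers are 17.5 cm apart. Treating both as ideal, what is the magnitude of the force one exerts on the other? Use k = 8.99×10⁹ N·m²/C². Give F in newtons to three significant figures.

On-axis field of dipole 1 at distance r: E = 2kp₁/r³. Force on dipole 2 is F = p₂·dE/dr (gradient along axis).
dE/dr = −6kp₁/r⁴, so |F| = 6kp₁p₂/r⁴ (attractive for aligned moments).
F = 6(8.99×10⁹)(2.26×10⁻¹²)(2.25×10⁻⁹)/(0.175)⁴ = 2.924×10⁻⁷ N.

F ≈ 2.92×10⁻⁷ N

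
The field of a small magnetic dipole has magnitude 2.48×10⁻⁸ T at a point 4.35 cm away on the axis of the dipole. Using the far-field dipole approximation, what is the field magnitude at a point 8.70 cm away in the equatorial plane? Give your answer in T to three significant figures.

B ≈ 1.55×10⁻⁹ T

Dipole fields scale as 1/r³ in the far field.
The axial field is twice the equatorial field at the same r, so the geometry factor is 1/2.
B₂ = B₁ · (1/2) · (r₁/r₂)³ = 2.48×10⁻⁸ · 0.5 · (4.35/8.70)³.
(r₁/r₂)³ = (0.5)³ = 0.125.
B₂ ≈ 1.550×10⁻⁹ T.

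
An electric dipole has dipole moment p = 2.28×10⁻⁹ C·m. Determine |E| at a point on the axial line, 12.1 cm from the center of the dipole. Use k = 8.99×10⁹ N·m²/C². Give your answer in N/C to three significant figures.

On the dipole axis E = 2kp/r³.
E = 2·(8.99×10⁹)(2.28×10⁻⁹) / (0.121)³ = 2.314×10⁴ N/C.

E ≈ 2.31×10⁴ N/C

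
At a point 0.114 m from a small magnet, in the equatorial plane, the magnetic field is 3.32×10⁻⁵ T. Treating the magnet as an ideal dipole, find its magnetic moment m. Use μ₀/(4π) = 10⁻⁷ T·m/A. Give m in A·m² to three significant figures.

m ≈ 0.492 A·m²

In the equatorial plane B = (μ₀/4π)·m/r³, so m = Br³·4π/(μ₀).
m = (3.32×10⁻⁵)·(0.114)³ / (10⁻⁷) = 0.4919 A·m².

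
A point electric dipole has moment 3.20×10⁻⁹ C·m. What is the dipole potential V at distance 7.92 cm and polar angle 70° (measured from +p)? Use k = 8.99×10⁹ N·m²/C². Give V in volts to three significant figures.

The dipole potential is V = kp cosθ / r².
V = (8.99×10⁹)(3.20×10⁻⁹)·cos70° / (0.0792)² = 1569 V.

V ≈ 1570 V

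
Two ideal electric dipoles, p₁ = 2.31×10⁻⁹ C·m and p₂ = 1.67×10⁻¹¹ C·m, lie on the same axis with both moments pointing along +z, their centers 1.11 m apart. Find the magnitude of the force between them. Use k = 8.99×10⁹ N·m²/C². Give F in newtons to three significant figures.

On-axis field of dipole 1 at distance r: E = 2kp₁/r³. Force on dipole 2 is F = p₂·dE/dr (gradient along axis).
dE/dr = −6kp₁/r⁴, so |F| = 6kp₁p₂/r⁴ (attractive for aligned moments).
F = 6(8.99×10⁹)(2.31×10⁻⁹)(1.67×10⁻¹¹)/(1.11)⁴ = 1.371×10⁻⁹ N.

F ≈ 1.37×10⁻⁹ N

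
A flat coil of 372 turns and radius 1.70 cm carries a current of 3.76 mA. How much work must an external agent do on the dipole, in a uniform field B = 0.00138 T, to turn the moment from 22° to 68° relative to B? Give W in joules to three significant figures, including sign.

m = NIA = NIπa² = 372·(0.00376)·π·(0.0170)² = 0.00127 A·m².
W_ext = ΔU = −mB cosθ₂ + mB cosθ₁ = mB(cosθ₁ − cosθ₂).
W = (0.00127)(0.00138)·(cos22° − cos68°) = (1.753×10⁻⁶)·(+0.5526) = 9.684×10⁻⁷ J.

W ≈ 9.68×10⁻⁷ J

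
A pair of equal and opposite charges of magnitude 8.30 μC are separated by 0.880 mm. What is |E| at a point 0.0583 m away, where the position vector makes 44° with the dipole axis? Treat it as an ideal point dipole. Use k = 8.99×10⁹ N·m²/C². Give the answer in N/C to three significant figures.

Dipole moment p = qd = (8.30×10⁻⁶ C)(8.80×10⁻⁴ m) = 7.304×10⁻⁹ C·m.
At angle θ the dipole field magnitude is E = (kp/r³)·√(1 + 3cos²θ).
kp/r³ = (8.99×10⁹)(7.304×10⁻⁹) / (0.0583)³ = 3.314×10⁵ N/C.
√(1 + 3cos²44°) = √(1 + 3·0.5174) = √2.5523 ≈ 1.5976.
E ≈ 3.314×10⁵ × 1.598 = 5.294×10⁵ N/C.

E ≈ 5.29×10⁵ N/C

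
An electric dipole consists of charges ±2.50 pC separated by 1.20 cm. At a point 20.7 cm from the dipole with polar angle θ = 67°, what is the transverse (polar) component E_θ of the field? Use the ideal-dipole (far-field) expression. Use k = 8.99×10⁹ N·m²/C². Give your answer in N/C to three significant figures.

Dipole moment p = qd = (2.50×10⁻¹² C)(0.0120 m) = 3.00×10⁻¹⁴ C·m.
For a dipole, E_θ = (kp sinθ)/r³.
kp/r³ = (8.99×10⁹)(3.00×10⁻¹⁴)/(0.207)³ = 0.03041 N/C.
E_θ = 0.03041·sin67° = 0.02799 N/C.

E_θ ≈ 0.0280 N/C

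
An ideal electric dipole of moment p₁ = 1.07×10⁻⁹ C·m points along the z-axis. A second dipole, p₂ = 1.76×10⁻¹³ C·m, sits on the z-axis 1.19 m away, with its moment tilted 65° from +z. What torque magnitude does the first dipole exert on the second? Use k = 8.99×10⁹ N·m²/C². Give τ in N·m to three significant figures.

τ ≈ 1.82×10⁻¹² N·m

The second dipole sits on the axis of the first, so the field there is axial: E₁ = 2kp₁/r³ along +z.
E₁ = 2(8.99×10⁹)(1.07×10⁻⁹)/(1.19)³ = 11.42 N/C.
Torque on the second dipole: τ = p₂ E₁ sinθ.
τ = (1.76×10⁻¹³)(11.42)·sin65° = 1.821×10⁻¹² N·m.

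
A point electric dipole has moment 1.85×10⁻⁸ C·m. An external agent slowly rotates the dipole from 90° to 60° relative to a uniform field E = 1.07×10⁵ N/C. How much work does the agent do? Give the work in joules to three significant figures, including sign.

W ≈ -9.90×10⁻⁴ J

W_ext = ΔU = U(θ₂) − U(θ₁) = −pE cosθ₂ − (−pE cosθ₁) = pE(cosθ₁ − cosθ₂).
W = (1.85×10⁻⁸)(1.07×10⁵)·(cos90° − cos60°) = (0.001980)·(-0.5000) = -9.898×10⁻⁴ J.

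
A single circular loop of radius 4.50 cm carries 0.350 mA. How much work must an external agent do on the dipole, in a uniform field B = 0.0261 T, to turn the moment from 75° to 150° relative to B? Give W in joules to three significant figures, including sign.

Magnetic moment m = IA = Iπa² = (3.50×10⁻⁴)·π·(0.0450)² = 2.227×10⁻⁶ A·m².
W_ext = ΔU = −mB cosθ₂ + mB cosθ₁ = mB(cosθ₁ − cosθ₂).
W = (2.227×10⁻⁶)(0.0261)·(cos75° − cos150°) = (5.812×10⁻⁸)·(+1.1248) = 6.538×10⁻⁸ J.

W ≈ 6.54×10⁻⁸ J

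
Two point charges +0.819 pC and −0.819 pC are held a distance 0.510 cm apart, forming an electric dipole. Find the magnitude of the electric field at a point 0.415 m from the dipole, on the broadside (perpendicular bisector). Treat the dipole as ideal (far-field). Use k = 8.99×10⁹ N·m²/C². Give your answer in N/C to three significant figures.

Dipole moment p = qd = (8.19×10⁻¹³ C)(0.00510 m) = 4.177×10⁻¹⁵ C·m.
On the perpendicular bisector E = kp/r³ (half the axial value at the same distance).
E = (8.99×10⁹)(4.177×10⁻¹⁵) / (0.415)³ = 5.254×10⁻⁴ N/C.

E ≈ 5.25×10⁻⁴ N/C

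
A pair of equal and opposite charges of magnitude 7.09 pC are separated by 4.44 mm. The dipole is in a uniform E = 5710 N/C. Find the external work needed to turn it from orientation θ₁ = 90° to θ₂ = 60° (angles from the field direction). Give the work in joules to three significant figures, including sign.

W ≈ -8.99×10⁻¹¹ J

Dipole moment p = qd = (7.09×10⁻¹² C)(0.00444 m) = 3.148×10⁻¹⁴ C·m.
W_ext = ΔU = U(θ₂) − U(θ₁) = −pE cosθ₂ − (−pE cosθ₁) = pE(cosθ₁ − cosθ₂).
W = (3.148×10⁻¹⁴)(5710)·(cos90° − cos60°) = (1.798×10⁻¹⁰)·(-0.5000) = -8.988×10⁻¹¹ J.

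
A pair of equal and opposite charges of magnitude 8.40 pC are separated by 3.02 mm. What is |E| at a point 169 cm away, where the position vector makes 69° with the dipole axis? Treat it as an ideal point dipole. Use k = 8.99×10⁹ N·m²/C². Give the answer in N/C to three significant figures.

E ≈ 5.56×10⁻⁵ N/C

Dipole moment p = qd = (8.40×10⁻¹² C)(0.00302 m) = 2.537×10⁻¹⁴ C·m.
At angle θ the dipole field magnitude is E = (kp/r³)·√(1 + 3cos²θ).
kp/r³ = (8.99×10⁹)(2.537×10⁻¹⁴) / (1.69)³ = 4.725×10⁻⁵ N/C.
√(1 + 3cos²69°) = √(1 + 3·0.1284) = √1.3853 ≈ 1.1770.
E ≈ 4.725×10⁻⁵ × 1.177 = 5.561×10⁻⁵ N/C.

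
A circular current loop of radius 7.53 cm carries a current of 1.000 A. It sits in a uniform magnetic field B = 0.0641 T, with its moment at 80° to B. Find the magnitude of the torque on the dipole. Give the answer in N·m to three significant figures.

Magnetic moment m = IA = Iπa² = (1.00)·π·(0.0753)² = 0.01781 A·m².
Torque on a magnetic dipole: τ = mB sinθ.
τ = (0.01781)(0.0641)·sin80° = 0.001124 N·m.

τ ≈ 0.00112 N·m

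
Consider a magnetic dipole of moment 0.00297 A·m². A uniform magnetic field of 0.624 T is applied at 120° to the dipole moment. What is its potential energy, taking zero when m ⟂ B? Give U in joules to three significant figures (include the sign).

U = −m·B = −mB cosθ.
U = −(0.00297)(0.624)·cos120° = 9.266×10⁻⁴ J.

U ≈ 9.27×10⁻⁴ J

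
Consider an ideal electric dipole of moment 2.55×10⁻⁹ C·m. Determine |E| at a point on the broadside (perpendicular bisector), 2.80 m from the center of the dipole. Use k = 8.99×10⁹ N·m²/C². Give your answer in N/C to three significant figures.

In the equatorial plane E = kp/r³.
E = (8.99×10⁹)(2.55×10⁻⁹) / (2.80)³ = 1.044 N/C.

E ≈ 1.04 N/C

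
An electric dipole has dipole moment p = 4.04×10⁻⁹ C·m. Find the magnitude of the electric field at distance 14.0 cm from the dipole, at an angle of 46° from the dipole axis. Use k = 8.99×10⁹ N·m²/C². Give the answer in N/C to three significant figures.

At angle θ the dipole field magnitude is E = (kp/r³)·√(1 + 3cos²θ).
kp/r³ = (8.99×10⁹)(4.04×10⁻⁹) / (0.140)³ = 1.324×10⁴ N/C.
√(1 + 3cos²46°) = √(1 + 3·0.4826) = √2.4477 ≈ 1.5645.
E ≈ 1.324×10⁴ × 1.564 = 2.071×10⁴ N/C.

E ≈ 2.07×10⁴ N/C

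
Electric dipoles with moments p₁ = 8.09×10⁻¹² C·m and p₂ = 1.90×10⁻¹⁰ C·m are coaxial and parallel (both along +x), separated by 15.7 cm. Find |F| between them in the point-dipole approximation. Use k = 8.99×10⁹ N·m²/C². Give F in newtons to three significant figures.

On-axis field of dipole 1 at distance r: E = 2kp₁/r³. Force on dipole 2 is F = p₂·dE/dr (gradient along axis).
dE/dr = −6kp₁/r⁴, so |F| = 6kp₁p₂/r⁴ (attractive for aligned moments).
F = 6(8.99×10⁹)(8.09×10⁻¹²)(1.90×10⁻¹⁰)/(0.157)⁴ = 1.365×10⁻⁷ N.

F ≈ 1.36×10⁻⁷ N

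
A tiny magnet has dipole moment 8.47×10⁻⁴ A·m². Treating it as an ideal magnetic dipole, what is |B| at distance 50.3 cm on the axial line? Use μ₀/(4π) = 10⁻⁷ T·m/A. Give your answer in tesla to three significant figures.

On axis B = (μ₀/4π)·2m/r³.
B = 2·(10⁻⁷)·(8.47×10⁻⁴) / (0.503)³ = 1.331×10⁻⁹ T.

B ≈ 1.33×10⁻⁹ T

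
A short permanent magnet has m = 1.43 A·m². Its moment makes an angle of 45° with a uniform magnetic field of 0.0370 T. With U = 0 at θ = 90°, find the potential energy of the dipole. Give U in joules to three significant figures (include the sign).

U ≈ -0.0374 J

U = −m·B = −mB cosθ.
U = −(1.43)(0.0370)·cos45° = -0.03741 J.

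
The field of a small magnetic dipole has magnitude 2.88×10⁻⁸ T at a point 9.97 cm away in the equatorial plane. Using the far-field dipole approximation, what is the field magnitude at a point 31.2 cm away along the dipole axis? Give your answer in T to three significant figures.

Dipole fields scale as 1/r³ in the far field.
The axial field is twice the equatorial field at the same r, so the geometry factor is 2/1.
B₂ = B₁ · (2/1) · (r₁/r₂)³ = 2.88×10⁻⁸ · 2 · (9.97/31.2)³.
(r₁/r₂)³ = (0.3196)³ = 0.03263.
B₂ ≈ 1.880×10⁻⁹ T.

B ≈ 1.88×10⁻⁹ T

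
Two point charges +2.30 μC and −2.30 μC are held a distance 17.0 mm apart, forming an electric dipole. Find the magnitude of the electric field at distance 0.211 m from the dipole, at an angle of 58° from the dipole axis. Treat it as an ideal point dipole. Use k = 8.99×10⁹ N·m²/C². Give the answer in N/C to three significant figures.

E ≈ 5.08×10⁴ N/C

Dipole moment p = qd = (2.30×10⁻⁶ C)(0.0170 m) = 3.91×10⁻⁸ C·m.
At angle θ the dipole field magnitude is E = (kp/r³)·√(1 + 3cos²θ).
kp/r³ = (8.99×10⁹)(3.91×10⁻⁸) / (0.211)³ = 3.742×10⁴ N/C.
√(1 + 3cos²58°) = √(1 + 3·0.2808) = √1.8424 ≈ 1.3574.
E ≈ 3.742×10⁴ × 1.357 = 5.079×10⁴ N/C.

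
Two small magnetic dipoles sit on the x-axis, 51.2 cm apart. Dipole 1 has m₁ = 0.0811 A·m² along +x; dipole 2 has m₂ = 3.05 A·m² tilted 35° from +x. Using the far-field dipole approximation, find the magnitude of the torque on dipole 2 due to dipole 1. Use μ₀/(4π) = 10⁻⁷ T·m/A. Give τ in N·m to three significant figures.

τ ≈ 2.11×10⁻⁷ N·m

Dipole B is on the axis of dipole A, so B₁ there is axial: B₁ = (μ₀/4π)·2m₁/r³ along +x.
B₁ = 2(10⁻⁷)(0.0811)/(0.512)³ = 1.208×10⁻⁷ T.
τ = m₂ B₁ sinθ.
τ = (3.05)(1.208×10⁻⁷)·sin35° = 2.114×10⁻⁷ N·m.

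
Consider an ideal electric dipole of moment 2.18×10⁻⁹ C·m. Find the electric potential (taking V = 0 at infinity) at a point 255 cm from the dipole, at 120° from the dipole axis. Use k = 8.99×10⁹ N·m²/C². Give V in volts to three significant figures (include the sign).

V ≈ -1.51 V

The dipole potential is V = kp cosθ / r².
V = (8.99×10⁹)(2.18×10⁻⁹)·cos120° / (2.55)² = -1.507 V.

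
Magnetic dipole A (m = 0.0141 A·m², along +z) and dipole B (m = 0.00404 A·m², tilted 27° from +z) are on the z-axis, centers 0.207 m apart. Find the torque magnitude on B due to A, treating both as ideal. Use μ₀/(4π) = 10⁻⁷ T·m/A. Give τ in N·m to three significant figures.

τ ≈ 5.83×10⁻¹⁰ N·m

Dipole B is on the axis of dipole A, so B₁ there is axial: B₁ = (μ₀/4π)·2m₁/r³ along +z.
B₁ = 2(10⁻⁷)(0.0141)/(0.207)³ = 3.179×10⁻⁷ T.
τ = m₂ B₁ sinθ.
τ = (0.00404)(3.179×10⁻⁷)·sin27° = 5.831×10⁻¹⁰ N·m.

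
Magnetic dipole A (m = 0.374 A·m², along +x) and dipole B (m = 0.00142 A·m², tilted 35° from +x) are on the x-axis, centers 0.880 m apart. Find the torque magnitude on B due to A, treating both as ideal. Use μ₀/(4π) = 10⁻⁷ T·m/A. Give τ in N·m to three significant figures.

Dipole B is on the axis of dipole A, so B₁ there is axial: B₁ = (μ₀/4π)·2m₁/r³ along +x.
B₁ = 2(10⁻⁷)(0.374)/(0.880)³ = 1.098×10⁻⁷ T.
τ = m₂ B₁ sinθ.
τ = (0.00142)(1.098×10⁻⁷)·sin35° = 8.940×10⁻¹¹ N·m.

τ ≈ 8.94×10⁻¹¹ N·m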